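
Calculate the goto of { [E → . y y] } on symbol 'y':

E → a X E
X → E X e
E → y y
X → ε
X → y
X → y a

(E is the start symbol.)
GOTO(I, 'y') = CLOSURE({ [A → αX.β] : [A → α.Xβ] ∈ I, X = 'y' })

Items with dot before 'y', with the dot advanced:
  [E → . y y] → [E → y . y]
Closure adds nothing (no advanced item has the dot before a non-terminal).

GOTO = { [E → y . y] }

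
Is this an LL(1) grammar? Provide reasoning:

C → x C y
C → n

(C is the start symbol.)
Yes, the grammar is LL(1).

For C:
  PREDICT(C → x C y) = { 'x' }
  PREDICT(C → n) = { 'n' }

All predict sets are disjoint. The grammar IS LL(1).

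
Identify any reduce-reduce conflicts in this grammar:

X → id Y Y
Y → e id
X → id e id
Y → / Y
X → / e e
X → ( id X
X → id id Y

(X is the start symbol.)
Yes — I12: [X → id e id .] vs [Y → e id .]

A reduce-reduce conflict occurs when an LR(0) state has two complete items [A → α .] and [B → β .] — both call for a reduction, and with no lookahead the parser cannot choose between them.

Augment with X' → X and build the canonical LR(0) collection (I0 = CLOSURE({[X' → . X]}), then GOTO on every symbol after a dot until no new states appear). It has 19 states:
  I0: { [X → . ( id X], [X → . / e e], [X → . id Y Y], [X → . id e id], [X → . id id Y], [X' → . X] }  — shift
  I1: { [X → ( . id X] }  — shift
  I2: { [X → / . e e] }  — shift
  I3: { [X' → X .] }  — accept
  I4: { [X → id . Y Y], [X → id . e id], [X → id . id Y], [Y → . / Y], [Y → . e id] }  — shift
  I5: { [Y → . / Y], [Y → . e id], [Y → / . Y] }  — shift
  I6: { [X → id Y . Y], [Y → . / Y], [Y → . e id] }  — shift
  I7: { [X → id e . id], [Y → e . id] }  — shift
  I8: { [X → id id . Y], [Y → . / Y], [Y → . e id] }  — shift
  I9: { [X → id id Y .] }  — reduce
  I10: { [Y → e . id] }  — shift
  I11: { [Y → e id .] }  — reduce
  I12: { [X → id e id .], [Y → e id .] }  — 2 reduces
  I13: { [X → id Y Y .] }  — reduce
  I14: { [Y → / Y .] }  — reduce
  I15: { [X → / e . e] }  — shift
  I16: { [X → / e e .] }  — reduce
  I17: { [X → ( id . X], [X → . ( id X], [X → . / e e], [X → . id Y Y], [X → . id e id], [X → . id id Y] }  — shift
  I18: { [X → ( id X .] }  — reduce

I12 contains complete items [X → id e id .], [Y → e id .] — reduce-reduce conflict.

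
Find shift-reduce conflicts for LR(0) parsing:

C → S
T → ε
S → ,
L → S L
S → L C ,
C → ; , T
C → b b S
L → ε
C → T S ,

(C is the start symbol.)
Yes — I0: [L → .] vs [C → . ; , T]; I4: [L → .] vs [C → . ; , T]; I5: [C → S .] vs [S → . ,]; I6: [L → .] vs [S → . ,]; I8: [L → .] vs [S → . ,]; I9: [C → b b S .] vs [S → . ,]; I10: [L → .] vs [C → . ; , T]; I11: [L → .] vs [S → . ,]; I14: [L → .] vs [C → T S . ,]

A shift-reduce conflict occurs when an LR(0) state has both:
  - a complete (reduce) item [A → α .] (dot at the end), and
  - a shift item [B → β . c γ] (dot before a terminal).

Augment with C' → C and build the canonical LR(0) collection (I0 = CLOSURE({[C' → . C]}), then GOTO on every symbol after a dot until no new states appear). It has 18 states:
  I0: { [C → . ; , T], [C → . S], [C → . T S ,], [C → . b b S], [C' → . C], [L → . S L], [L → .], [S → . ,], [S → . L C ,], [T → .] }  — shift, 2 reduces
  I1: { [S → , .] }  — reduce
  I2: { [C → ; . , T] }  — shift
  I3: { [C' → C .] }  — accept
  I4: { [C → . ; , T], [C → . S], [C → . T S ,], [C → . b b S], [L → . S L], [L → .], [S → . ,], [S → . L C ,], [S → L . C ,], [T → .] }  — shift, 2 reduces
  I5: { [C → S .], [L → . S L], [L → .], [L → S . L], [S → . ,], [S → . L C ,] }  — shift, 2 reduces
  I6: { [C → T . S ,], [L → . S L], [L → .], [S → . ,], [S → . L C ,] }  — shift, reduce
  I7: { [C → b . b S] }  — shift
  I8: { [C → b b . S], [L → . S L], [L → .], [S → . ,], [S → . L C ,] }  — shift, reduce
  I9: { [C → b b S .], [L → . S L], [L → .], [L → S . L], [S → . ,], [S → . L C ,] }  — shift, 2 reduces
  I10: { [C → . ; , T], [C → . S], [C → . T S ,], [C → . b b S], [L → . S L], [L → .], [L → S L .], [S → . ,], [S → . L C ,], [S → L . C ,], [T → .] }  — shift, 3 reduces
  I11: { [L → . S L], [L → .], [L → S . L], [S → . ,], [S → . L C ,] }  — shift, reduce
  I12: { [S → L C . ,] }  — shift
  I13: { [S → L C , .] }  — reduce
  I14: { [C → T S . ,], [L → . S L], [L → .], [L → S . L], [S → . ,], [S → . L C ,] }  — shift, reduce
  I15: { [C → T S , .], [S → , .] }  — 2 reduces
  I16: { [C → ; , . T], [T → .] }  — reduce
  I17: { [C → ; , T .] }  — reduce

I0 contains reduce items [L → .], [T → .] and shift items [C → . ; , T], [C → . b b S], [S → . ,] — shift-reduce conflict.
I4 contains reduce items [L → .], [T → .] and shift items [C → . ; , T], [C → . b b S], [S → . ,] — shift-reduce conflict.
I5 contains reduce items [C → S .], [L → .] and shift item [S → . ,] — shift-reduce conflict.
I6 contains reduce item [L → .] and shift item [S → . ,] — shift-reduce conflict.
I8 contains reduce item [L → .] and shift item [S → . ,] — shift-reduce conflict.
I9 contains reduce items [C → b b S .], [L → .] and shift item [S → . ,] — shift-reduce conflict.
I10 contains reduce items [L → .], [L → S L .], [T → .] and shift items [C → . ; , T], [C → . b b S], [S → . ,] — shift-reduce conflict.
I11 contains reduce item [L → .] and shift item [S → . ,] — shift-reduce conflict.
I14 contains reduce item [L → .] and shift items [C → T S . ,], [S → . ,] — shift-reduce conflict.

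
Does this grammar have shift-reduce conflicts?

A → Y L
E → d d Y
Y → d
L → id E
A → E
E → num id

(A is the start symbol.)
Yes — I4: [Y → d .] vs [E → d . d Y]

A shift-reduce conflict occurs when an LR(0) state has both:
  - a complete (reduce) item [A → α .] (dot at the end), and
  - a shift item [B → β . c γ] (dot before a terminal).

Augment with A' → A and build the canonical LR(0) collection (I0 = CLOSURE({[A' → . A]}), then GOTO on every symbol after a dot until no new states appear). It has 14 states:
  I0: { [A → . E], [A → . Y L], [A' → . A], [E → . d d Y], [E → . num id], [Y → . d] }  — shift
  I1: { [A' → A .] }  — accept
  I2: { [A → E .] }  — reduce
  I3: { [A → Y . L], [L → . id E] }  — shift
  I4: { [E → d . d Y], [Y → d .] }  — shift, reduce
  I5: { [E → num . id] }  — shift
  I6: { [E → num id .] }  — reduce
  I7: { [E → d d . Y], [Y → . d] }  — shift
  I8: { [E → d d Y .] }  — reduce
  I9: { [Y → d .] }  — reduce
  I10: { [A → Y L .] }  — reduce
  I11: { [E → . d d Y], [E → . num id], [L → id . E] }  — shift
  I12: { [L → id E .] }  — reduce
  I13: { [E → d . d Y] }  — shift

I4 contains reduce item [Y → d .] and shift item [E → d . d Y] — shift-reduce conflict.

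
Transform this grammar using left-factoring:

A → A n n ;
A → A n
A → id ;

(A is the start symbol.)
Left-factoring transforms A → αβ₁ | αβ₂ into A → αA' and A' → β₁ | β₂
(α is the longest common prefix among the alternatives). Repeat until
no nonterminal has two alternatives with a common prefix.

Round 1: A has alternatives sharing prefix 'A n'. Introduce A': A → A n A'
  Add: A' → n ;
  Add: A' → ε

No remaining common prefixes — done.

Resulting grammar:
A → A n A'
A' → n ;
A' → ε
A → id ;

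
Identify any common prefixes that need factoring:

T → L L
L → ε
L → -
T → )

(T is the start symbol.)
Left-factoring is needed when two productions for the same non-terminal
share a common prefix on the right-hand side.

Productions for T:
  T → L L
  T → )
Productions for L:
  L → ε
  L → -

No common prefixes found.

Answer: No, left-factoring is not needed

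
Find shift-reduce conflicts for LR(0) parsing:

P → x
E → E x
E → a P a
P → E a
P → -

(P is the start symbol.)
Augment with P' → P and build the canonical LR(0) collection (I0 = CLOSURE({[P' → . P]}), then GOTO on every symbol after a dot until no new states appear). It has 10 states:
  I0: { [E → . E x], [E → . a P a], [P → . -], [P → . E a], [P → . x], [P' → . P] }  — shift
  I1: { [P → - .] }  — reduce
  I2: { [E → E . x], [P → E . a] }  — shift
  I3: { [P' → P .] }  — accept
  I4: { [E → . E x], [E → . a P a], [E → a . P a], [P → . -], [P → . E a], [P → . x] }  — shift
  I5: { [P → x .] }  — reduce
  I6: { [E → a P . a] }  — shift
  I7: { [E → a P a .] }  — reduce
  I8: { [P → E a .] }  — reduce
  I9: { [E → E x .] }  — reduce

No state contains both a complete item and a shift item.

Answer: No shift-reduce conflicts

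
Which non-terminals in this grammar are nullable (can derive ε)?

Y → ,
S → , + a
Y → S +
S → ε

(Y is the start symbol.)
A non-terminal is nullable if it can derive ε (the empty string): either it has an ε-production, or it has a production whose right-hand side consists entirely of nullable non-terminals.

ε-productions: S → ε
So S is immediately nullable.
No further non-terminal can be added: every production for the remaining non-terminals contains a terminal or a non-nullable non-terminal.
Nullable = { 'S' }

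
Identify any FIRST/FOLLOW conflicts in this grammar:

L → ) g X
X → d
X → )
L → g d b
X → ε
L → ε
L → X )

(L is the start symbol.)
Nullable non-terminals: L, X.
FIRST sets used below: FIRST(X) = { ')', 'd', ε }

L: nullable alternative(s) L → ε; FOLLOW(L) = { $ }
  L → ) g X: FIRST \ {ε} = { ')' } — disjoint from FOLLOW(L)
  L → g d b: FIRST \ {ε} = { 'g' } — disjoint from FOLLOW(L)
  L → ε: FIRST \ {ε} = { } — this is the only nullable alternative, skip
  L → X ): FIRST \ {ε} = { ')', 'd' } — disjoint from FOLLOW(L)

X: nullable alternative(s) X → ε; FOLLOW(X) = { $, ')' }
  X → d: FIRST \ {ε} = { 'd' } — disjoint from FOLLOW(X)
  X → ): FIRST \ {ε} = { ')' } — overlaps FOLLOW(X) on { ')' }: CONFLICT
  X → ε: FIRST \ {ε} = { } — this is the only nullable alternative, skip

So the grammar has 1 FIRST/FOLLOW conflict (marked CONFLICT above).

Answer: Yes. X → ')' with FOLLOW(X) on { ')' }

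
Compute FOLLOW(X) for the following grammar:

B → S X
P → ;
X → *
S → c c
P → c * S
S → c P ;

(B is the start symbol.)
{ $ }

In B → S X: X is at the end, add FOLLOW(B)

The FOLLOW sets referred to above (computed the same way, to a fixed point):
  FOLLOW(B) = { $ }

Taking the union: FOLLOW(X) = { $ }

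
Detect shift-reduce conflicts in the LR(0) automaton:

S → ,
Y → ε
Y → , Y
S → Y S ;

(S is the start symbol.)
Yes — I0: [Y → .] vs [S → . ,]; I1: [S → , .] vs [Y → . , Y]; I3: [Y → .] vs [S → . ,]; I6: [Y → .] vs [Y → . , Y]

Augment with S' → S and build the canonical LR(0) collection (I0 = CLOSURE({[S' → . S]}), then GOTO on every symbol after a dot until no new states appear). It has 8 states:
  I0: { [S → . ,], [S → . Y S ;], [S' → . S], [Y → . , Y], [Y → .] }  — shift, reduce
  I1: { [S → , .], [Y → , . Y], [Y → . , Y], [Y → .] }  — shift, 2 reduces
  I2: { [S' → S .] }  — accept
  I3: { [S → . ,], [S → . Y S ;], [S → Y . S ;], [Y → . , Y], [Y → .] }  — shift, reduce
  I4: { [S → Y S . ;] }  — shift
  I5: { [S → Y S ; .] }  — reduce
  I6: { [Y → , . Y], [Y → . , Y], [Y → .] }  — shift, reduce
  I7: { [Y → , Y .] }  — reduce

I0 contains reduce item [Y → .] and shift items [S → . ,], [Y → . , Y] — shift-reduce conflict.
I1 contains reduce items [S → , .], [Y → .] and shift item [Y → . , Y] — shift-reduce conflict.
I3 contains reduce item [Y → .] and shift items [S → . ,], [Y → . , Y] — shift-reduce conflict.
I6 contains reduce item [Y → .] and shift item [Y → . , Y] — shift-reduce conflict.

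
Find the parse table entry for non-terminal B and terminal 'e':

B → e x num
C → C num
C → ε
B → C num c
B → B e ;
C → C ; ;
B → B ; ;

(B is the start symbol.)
To find M[B, 'e'], we find productions for B where 'e' is in the predict set (PREDICT(N → α) = (FIRST(α) \ {ε}) ∪ (FOLLOW(N) if α ⇒* ε)).

Relevant sets:
  FIRST(C) = { ';', 'num', ε }
  FIRST(B) = { ';', 'e', 'num' }

B → e x num: PREDICT = { 'e' }
  'e' is in predict set, so this production goes in M[B, 'e']
B → C num c: PREDICT = { ';', 'num' }
B → B e ;: PREDICT = { ';', 'e', 'num' }
  'e' is in predict set, so this production goes in M[B, 'e']
B → B ; ;: PREDICT = { ';', 'e', 'num' }
  'e' is in predict set, so this production goes in M[B, 'e']

M[B, 'e'] = B → e x num, B → B e ;, B → B ; ;  (a multiply-defined cell — the grammar is not LL(1))

Answer: B → e x num, B → B e ;, B → B ; ;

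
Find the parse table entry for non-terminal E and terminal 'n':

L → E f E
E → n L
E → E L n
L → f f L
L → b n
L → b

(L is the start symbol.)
E → n L, E → E L n

To find M[E, 'n'], we find productions for E where 'n' is in the predict set (PREDICT(N → α) = (FIRST(α) \ {ε}) ∪ (FOLLOW(N) if α ⇒* ε)).

Relevant sets:
  FIRST(E) = { 'n' }

E → n L: PREDICT = { 'n' }
  'n' is in predict set, so this production goes in M[E, 'n']
E → E L n: PREDICT = { 'n' }
  'n' is in predict set, so this production goes in M[E, 'n']

M[E, 'n'] = E → n L, E → E L n  (a multiply-defined cell — the grammar is not LL(1))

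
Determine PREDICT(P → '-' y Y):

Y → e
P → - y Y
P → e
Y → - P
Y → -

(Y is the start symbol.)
PREDICT(P → '-' y Y) = (FIRST(RHS) \ {ε}) ∪ (FOLLOW(P) if ε ∈ FIRST(RHS), i.e. RHS ⇒* ε)
FIRST('-' y Y) = { '-' }
ε ∉ FIRST('-' y Y), so FOLLOW(P) is not added.
PREDICT(P → '-' y Y) = { '-' }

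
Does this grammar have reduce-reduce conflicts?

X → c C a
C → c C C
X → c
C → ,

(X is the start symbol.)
No reduce-reduce conflicts

A reduce-reduce conflict occurs when an LR(0) state has two complete items [A → α .] and [B → β .] — both call for a reduction, and with no lookahead the parser cannot choose between them.

Augment with X' → X and build the canonical LR(0) collection (I0 = CLOSURE({[X' → . X]}), then GOTO on every symbol after a dot until no new states appear). It has 9 states:
  I0: { [X → . c C a], [X → . c], [X' → . X] }  — shift
  I1: { [X' → X .] }  — accept
  I2: { [C → . ,], [C → . c C C], [X → c . C a], [X → c .] }  — shift, reduce
  I3: { [C → , .] }  — reduce
  I4: { [X → c C . a] }  — shift
  I5: { [C → . ,], [C → . c C C], [C → c . C C] }  — shift
  I6: { [C → . ,], [C → . c C C], [C → c C . C] }  — shift
  I7: { [C → c C C .] }  — reduce
  I8: { [X → c C a .] }  — reduce

No state contains more than one complete item.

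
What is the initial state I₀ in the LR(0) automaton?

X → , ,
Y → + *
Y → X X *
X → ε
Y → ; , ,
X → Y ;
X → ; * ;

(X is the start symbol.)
First, augment the grammar with X' → X
I₀ = CLOSURE({ [X' → . X] }):
  [X' → . X] has the dot before X: add [X → . , ,], [X → .], [X → . Y ;], [X → . ; * ;]
  [X → . Y ;] has the dot before Y: add [Y → . + *], [Y → . X X *], [Y → . ; , ,]
No further items can be added.

I₀ = { [X → . , ,], [X → . ; * ;], [X → . Y ;], [X → .], [X' → . X], [Y → . + *], [Y → . ; , ,], [Y → . X X *] }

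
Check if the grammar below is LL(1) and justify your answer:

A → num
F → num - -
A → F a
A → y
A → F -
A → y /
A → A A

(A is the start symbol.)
No. Predict set conflict for A: { 'num' }

A grammar is LL(1) if for each non-terminal N with multiple productions, the predict sets of those productions are pairwise disjoint, where PREDICT(N → α) = (FIRST(α) \ {ε}) ∪ (FOLLOW(N) if α ⇒* ε).

Relevant sets:
  FIRST(F) = { 'num' }
  FIRST(A) = { 'num', 'y' }

For A:
  PREDICT(A → num) = { 'num' }
  PREDICT(A → F a) = { 'num' }
  PREDICT(A → y) = { 'y' }
  PREDICT(A → F '-') = { 'num' }
  PREDICT(A → y '/') = { 'y' }
  PREDICT(A → A A) = { 'num', 'y' }
F has a single production, so nothing to check there.

Conflict found: Predict set conflict for A: { 'num' }
The grammar is NOT LL(1).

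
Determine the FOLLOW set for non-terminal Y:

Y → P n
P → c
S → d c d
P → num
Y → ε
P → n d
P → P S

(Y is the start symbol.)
{ $ }

To compute FOLLOW(Y), find every occurrence of Y on a right-hand side N → α Y β: add FIRST(β) \ {ε}, and if β is empty or nullable also add FOLLOW(N). Iterate to a fixed point.

Y is the start symbol, so $ ∈ FOLLOW(Y).
Y does not occur on any right-hand side.

Taking the union: FOLLOW(Y) = { $ }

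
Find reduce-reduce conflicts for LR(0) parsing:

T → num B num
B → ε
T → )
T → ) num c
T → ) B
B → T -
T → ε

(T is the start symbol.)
Yes — I1: [B → .] vs [T → .]; I3: [B → .] vs [T → .]; I9: [B → .] vs [T → .]

A reduce-reduce conflict occurs when an LR(0) state has two complete items [A → α .] and [B → β .] — both call for a reduction, and with no lookahead the parser cannot choose between them.

Augment with T' → T and build the canonical LR(0) collection (I0 = CLOSURE({[T' → . T]}), then GOTO on every symbol after a dot until no new states appear). It has 11 states:
  I0: { [T → . ) B], [T → . ) num c], [T → . )], [T → . num B num], [T → .], [T' → . T] }  — shift, reduce
  I1: { [B → . T -], [B → .], [T → ) . B], [T → ) . num c], [T → ) .], [T → . ) B], [T → . ) num c], [T → . )], [T → . num B num], [T → .] }  — shift, 3 reduces
  I2: { [T' → T .] }  — accept
  I3: { [B → . T -], [B → .], [T → . ) B], [T → . ) num c], [T → . )], [T → . num B num], [T → .], [T → num . B num] }  — shift, 2 reduces
  I4: { [T → num B . num] }  — shift
  I5: { [B → T . -] }  — shift
  I6: { [B → T - .] }  — reduce
  I7: { [T → num B num .] }  — reduce
  I8: { [T → ) B .] }  — reduce
  I9: { [B → . T -], [B → .], [T → ) num . c], [T → . ) B], [T → . ) num c], [T → . )], [T → . num B num], [T → .], [T → num . B num] }  — shift, 2 reduces
  I10: { [T → ) num c .] }  — reduce

I1 contains complete items [B → .], [T → .], [T → ) .] — reduce-reduce conflict.
I3 contains complete items [B → .], [T → .] — reduce-reduce conflict.
I9 contains complete items [B → .], [T → .] — reduce-reduce conflict.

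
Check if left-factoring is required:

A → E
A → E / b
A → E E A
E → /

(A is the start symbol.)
Yes, A has productions with common prefix 'E'

Left-factoring is needed when two productions for the same non-terminal
share a common prefix on the right-hand side.

Productions for A:
  A → E
  A → E / b
  A → E E A

Found common prefix 'E' in productions for A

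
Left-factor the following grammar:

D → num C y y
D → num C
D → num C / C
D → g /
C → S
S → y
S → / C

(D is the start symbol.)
Left-factoring transforms A → αβ₁ | αβ₂ into A → αA' and A' → β₁ | β₂
(α is the longest common prefix among the alternatives). Repeat until
no nonterminal has two alternatives with a common prefix.

Round 1: D has alternatives sharing prefix 'num C'. Introduce D': D → num C D'
  Add: D' → y y
  Add: D' → ε
  Add: D' → / C

No remaining common prefixes — done.

Resulting grammar:
D → num C D'
D' → y y
D' → ε
D' → / C
D → g /
C → S
S → y
S → / C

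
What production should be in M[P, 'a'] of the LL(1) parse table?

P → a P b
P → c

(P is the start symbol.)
To find M[P, 'a'], we find productions for P where 'a' is in the predict set (PREDICT(N → α) = (FIRST(α) \ {ε}) ∪ (FOLLOW(N) if α ⇒* ε)).

P → a P b: PREDICT = { 'a' }
  'a' is in predict set, so this production goes in M[P, 'a']
P → c: PREDICT = { 'c' }

M[P, 'a'] = P → a P b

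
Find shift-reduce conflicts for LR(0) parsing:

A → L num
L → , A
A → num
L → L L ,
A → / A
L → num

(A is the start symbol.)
Yes — I8: [L → L L , .] vs [A → . / A]

Augment with A' → A and build the canonical LR(0) collection (I0 = CLOSURE({[A' → . A]}), then GOTO on every symbol after a dot until no new states appear). It has 12 states:
  I0: { [A → . / A], [A → . L num], [A → . num], [A' → . A], [L → . , A], [L → . L L ,], [L → . num] }  — shift
  I1: { [A → . / A], [A → . L num], [A → . num], [L → , . A], [L → . , A], [L → . L L ,], [L → . num] }  — shift
  I2: { [A → . / A], [A → . L num], [A → . num], [A → / . A], [L → . , A], [L → . L L ,], [L → . num] }  — shift
  I3: { [A' → A .] }  — accept
  I4: { [A → L . num], [L → . , A], [L → . L L ,], [L → . num], [L → L . L ,] }  — shift
  I5: { [A → num .], [L → num .] }  — 2 reduces
  I6: { [L → . , A], [L → . L L ,], [L → . num], [L → L . L ,], [L → L L . ,] }  — shift
  I7: { [A → L num .], [L → num .] }  — 2 reduces
  I8: { [A → . / A], [A → . L num], [A → . num], [L → , . A], [L → . , A], [L → . L L ,], [L → . num], [L → L L , .] }  — shift, reduce
  I9: { [L → num .] }  — reduce
  I10: { [L → , A .] }  — reduce
  I11: { [A → / A .] }  — reduce

I8 contains reduce item [L → L L , .] and shift items [A → . / A], [A → . num], [L → . , A], [L → . num] — shift-reduce conflict.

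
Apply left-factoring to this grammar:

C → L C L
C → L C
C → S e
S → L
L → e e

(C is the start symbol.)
Left-factoring transforms A → αβ₁ | αβ₂ into A → αA' and A' → β₁ | β₂
(α is the longest common prefix among the alternatives). Repeat until
no nonterminal has two alternatives with a common prefix.

Round 1: C has alternatives sharing prefix 'L C'. Introduce C': C → L C C'
  Add: C' → L
  Add: C' → ε

No remaining common prefixes — done.

Resulting grammar:
C → L C C'
C' → L
C' → ε
C → S e
S → L
L → e e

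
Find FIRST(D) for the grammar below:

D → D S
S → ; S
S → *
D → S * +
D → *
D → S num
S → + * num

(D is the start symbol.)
To compute FIRST(D), examine every production with D on the left-hand side, reading each right-hand side left to right until a non-nullable symbol is reached.

FIRST sets of the other non-terminals involved (by the same procedure, iterated to a fixed point):
  FIRST(S) = { '*', '+', ';' }

From D → D S:
  - D is the symbol being defined: contributes nothing new
    D is not nullable, so stop
From D → S * +:
  - S is a non-terminal: add FIRST(S) \ {ε} = { '*', '+', ';' }
    S is not nullable, so stop
From D → *:
  - '*' is a terminal: add '*' and stop
From D → S num:
  - S is a non-terminal: add FIRST(S) \ {ε} = { '*', '+', ';' }
    S is not nullable, so stop

Collecting: FIRST(D) = { '*', '+', ';' }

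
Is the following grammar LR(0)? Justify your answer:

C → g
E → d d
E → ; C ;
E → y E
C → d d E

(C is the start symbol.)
Yes, the grammar is LR(0)

Augment with C' → C and build the canonical LR(0) collection (I0 = CLOSURE({[C' → . C]}), then GOTO on every symbol after a dot until no new states appear). It has 13 states:
  I0: { [C → . d d E], [C → . g], [C' → . C] }  — shift
  I1: { [C' → C .] }  — accept
  I2: { [C → d . d E] }  — shift
  I3: { [C → g .] }  — reduce
  I4: { [C → d d . E], [E → . ; C ;], [E → . d d], [E → . y E] }  — shift
  I5: { [C → . d d E], [C → . g], [E → ; . C ;] }  — shift
  I6: { [C → d d E .] }  — reduce
  I7: { [E → d . d] }  — shift
  I8: { [E → . ; C ;], [E → . d d], [E → . y E], [E → y . E] }  — shift
  I9: { [E → y E .] }  — reduce
  I10: { [E → d d .] }  — reduce
  I11: { [E → ; C . ;] }  — shift
  I12: { [E → ; C ; .] }  — reduce

Every state is either a pure shift/goto state or contains exactly one complete item and nothing to shift — no conflicts. The grammar is LR(0).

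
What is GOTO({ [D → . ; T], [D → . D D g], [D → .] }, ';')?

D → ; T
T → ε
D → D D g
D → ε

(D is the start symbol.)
GOTO(I, ';') = CLOSURE({ [A → αX.β] : [A → α.Xβ] ∈ I, X = ';' })

Items with dot before ';', with the dot advanced:
  [D → . ; T] → [D → ; . T]
Closure of the advanced items:
  [D → ; . T] has the dot before T: add [T → .]

GOTO = { [D → ; . T], [T → .] }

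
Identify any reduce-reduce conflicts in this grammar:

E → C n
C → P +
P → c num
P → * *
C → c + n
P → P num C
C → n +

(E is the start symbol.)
No reduce-reduce conflicts

Augment with E' → E and build the canonical LR(0) collection (I0 = CLOSURE({[E' → . E]}), then GOTO on every symbol after a dot until no new states appear). It has 16 states:
  I0: { [C → . P +], [C → . c + n], [C → . n +], [E → . C n], [E' → . E], [P → . * *], [P → . P num C], [P → . c num] }  — shift
  I1: { [P → * . *] }  — shift
  I2: { [E → C . n] }  — shift
  I3: { [E' → E .] }  — accept
  I4: { [C → P . +], [P → P . num C] }  — shift
  I5: { [C → c . + n], [P → c . num] }  — shift
  I6: { [C → n . +] }  — shift
  I7: { [C → n + .] }  — reduce
  I8: { [C → c + . n] }  — shift
  I9: { [P → c num .] }  — reduce
  I10: { [C → c + n .] }  — reduce
  I11: { [C → P + .] }  — reduce
  I12: { [C → . P +], [C → . c + n], [C → . n +], [P → . * *], [P → . P num C], [P → . c num], [P → P num . C] }  — shift
  I13: { [P → P num C .] }  — reduce
  I14: { [E → C n .] }  — reduce
  I15: { [P → * * .] }  — reduce

No state contains more than one complete item.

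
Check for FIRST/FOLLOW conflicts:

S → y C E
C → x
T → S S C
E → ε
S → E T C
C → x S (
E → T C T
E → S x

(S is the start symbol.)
Yes. E → T C T with FOLLOW(E) on { 'y' }; E → S x with FOLLOW(E) on { 'y' }

A FIRST/FOLLOW conflict occurs when a non-terminal N has a nullable alternative N → β (β ⇒* ε) and another alternative N → α with FIRST(α) ∩ FOLLOW(N) ≠ ∅: on such a lookahead the parser cannot decide between expanding α and letting N vanish via β.

Nullable non-terminals: E.
FIRST sets used below: FIRST(T) = { 'y' }, FIRST(S) = { 'y' }

E: nullable alternative(s) E → ε; FOLLOW(E) = { $, '(', 'x', 'y' }
  E → ε: FIRST \ {ε} = { } — this is the only nullable alternative, skip
  E → T C T: FIRST \ {ε} = { 'y' } — overlaps FOLLOW(E) on { 'y' }: CONFLICT
  E → S x: FIRST \ {ε} = { 'y' } — overlaps FOLLOW(E) on { 'y' }: CONFLICT

C, S, T have no nullable alternative, so no FIRST/FOLLOW check is needed there.

So the grammar has 2 FIRST/FOLLOW conflicts (marked CONFLICT above).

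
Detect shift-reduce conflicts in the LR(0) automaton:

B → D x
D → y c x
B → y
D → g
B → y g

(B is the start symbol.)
Yes — I4: [B → y .] vs [B → y . g]

Augment with B' → B and build the canonical LR(0) collection (I0 = CLOSURE({[B' → . B]}), then GOTO on every symbol after a dot until no new states appear). It has 9 states:
  I0: { [B → . D x], [B → . y g], [B → . y], [B' → . B], [D → . g], [D → . y c x] }  — shift
  I1: { [B' → B .] }  — accept
  I2: { [B → D . x] }  — shift
  I3: { [D → g .] }  — reduce
  I4: { [B → y . g], [B → y .], [D → y . c x] }  — shift, reduce
  I5: { [D → y c . x] }  — shift
  I6: { [B → y g .] }  — reduce
  I7: { [D → y c x .] }  — reduce
  I8: { [B → D x .] }  — reduce

I4 contains reduce item [B → y .] and shift items [B → y . g], [D → y . c x] — shift-reduce conflict.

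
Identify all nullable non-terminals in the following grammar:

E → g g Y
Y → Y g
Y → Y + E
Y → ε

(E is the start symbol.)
ε-productions: Y → ε
So Y is immediately nullable.
No further non-terminal can be added: every production for the remaining non-terminals contains a terminal or a non-nullable non-terminal.
Nullable = { 'Y' }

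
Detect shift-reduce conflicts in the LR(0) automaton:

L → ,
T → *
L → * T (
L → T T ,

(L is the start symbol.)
Yes — I1: [T → * .] vs [T → . *]

A shift-reduce conflict occurs when an LR(0) state has both:
  - a complete (reduce) item [A → α .] (dot at the end), and
  - a shift item [B → β . c γ] (dot before a terminal).

Augment with L' → L and build the canonical LR(0) collection (I0 = CLOSURE({[L' → . L]}), then GOTO on every symbol after a dot until no new states appear). It has 10 states:
  I0: { [L → . * T (], [L → . ,], [L → . T T ,], [L' → . L], [T → . *] }  — shift
  I1: { [L → * . T (], [T → * .], [T → . *] }  — shift, reduce
  I2: { [L → , .] }  — reduce
  I3: { [L' → L .] }  — accept
  I4: { [L → T . T ,], [T → . *] }  — shift
  I5: { [T → * .] }  — reduce
  I6: { [L → T T . ,] }  — shift
  I7: { [L → T T , .] }  — reduce
  I8: { [L → * T . (] }  — shift
  I9: { [L → * T ( .] }  — reduce

I1 contains reduce item [T → * .] and shift item [T → . *] — shift-reduce conflict.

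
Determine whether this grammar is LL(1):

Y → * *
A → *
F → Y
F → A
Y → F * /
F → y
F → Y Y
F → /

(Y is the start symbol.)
No. Predict set conflict for Y: { '*' }

Relevant sets:
  FIRST(F) = { '*', '/', 'y' }
  FIRST(Y) = { '*', '/', 'y' }
  FIRST(A) = { '*' }

For Y:
  PREDICT(Y → '*' '*') = { '*' }
  PREDICT(Y → F '*' '/') = { '*', '/', 'y' }
For F:
  PREDICT(F → Y) = { '*', '/', 'y' }
  PREDICT(F → A) = { '*' }
  PREDICT(F → y) = { 'y' }
  PREDICT(F → Y Y) = { '*', '/', 'y' }
  PREDICT(F → '/') = { '/' }
A has a single production, so nothing to check there.

Conflict found: Predict set conflict for Y: { '*' }
The grammar is NOT LL(1).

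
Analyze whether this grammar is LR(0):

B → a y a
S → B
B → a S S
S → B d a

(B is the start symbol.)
A grammar is LR(0) if no state in the canonical LR(0) collection has:
  - both a shift item (dot before a terminal) and a complete item (shift-reduce conflict), or
  - two or more complete items (reduce-reduce conflict; the accept item [B' → B .] counts as a complete item here).

Augment with B' → B and build the canonical LR(0) collection (I0 = CLOSURE({[B' → . B]}), then GOTO on every symbol after a dot until no new states appear). It has 10 states:
  I0: { [B → . a S S], [B → . a y a], [B' → . B] }  — shift
  I1: { [B' → B .] }  — accept
  I2: { [B → . a S S], [B → . a y a], [B → a . S S], [B → a . y a], [S → . B d a], [S → . B] }  — shift
  I3: { [S → B . d a], [S → B .] }  — shift, reduce
  I4: { [B → . a S S], [B → . a y a], [B → a S . S], [S → . B d a], [S → . B] }  — shift
  I5: { [B → a y . a] }  — shift
  I6: { [B → a y a .] }  — reduce
  I7: { [B → a S S .] }  — reduce
  I8: { [S → B d . a] }  — shift
  I9: { [S → B d a .] }  — reduce

Conflict in state I3:
  Shift-reduce conflict between [S → B .] and [S → B . d a]
So the grammar is NOT LR(0).

Answer: No. Shift-reduce conflict between [S → B .] and [S → B . d a]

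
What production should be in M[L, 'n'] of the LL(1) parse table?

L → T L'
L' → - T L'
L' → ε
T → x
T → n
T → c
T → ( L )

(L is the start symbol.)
To find M[L, 'n'], we find productions for L where 'n' is in the predict set (PREDICT(N → α) = (FIRST(α) \ {ε}) ∪ (FOLLOW(N) if α ⇒* ε)).

Relevant sets:
  FIRST(T) = { '(', 'c', 'n', 'x' }

L → T L': PREDICT = { '(', 'c', 'n', 'x' }
  'n' is in predict set, so this production goes in M[L, 'n']

M[L, 'n'] = L → T L'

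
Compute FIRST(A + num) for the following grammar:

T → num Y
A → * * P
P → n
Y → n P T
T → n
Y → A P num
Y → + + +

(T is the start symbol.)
{ '*' }

FIRST sets of the non-terminals involved (from the grammar, by fixed-point iteration):
  FIRST(A) = { '*' }

To compute FIRST(A + num), process the symbols left to right:
Symbol A is a non-terminal. Add FIRST(A) \ {ε} = { '*' }
A is not nullable (ε ∉ FIRST(A)), so stop here.
FIRST(A + num) = { '*' }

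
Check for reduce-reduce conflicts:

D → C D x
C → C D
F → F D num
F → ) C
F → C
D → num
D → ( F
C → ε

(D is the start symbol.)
Augment with D' → D and build the canonical LR(0) collection (I0 = CLOSURE({[D' → . D]}), then GOTO on every symbol after a dot until no new states appear). It has 14 states:
  I0: { [C → . C D], [C → .], [D → . ( F], [D → . C D x], [D → . num], [D' → . D] }  — shift, reduce
  I1: { [C → . C D], [C → .], [D → ( . F], [F → . ) C], [F → . C], [F → . F D num] }  — shift, reduce
  I2: { [C → . C D], [C → .], [C → C . D], [D → . ( F], [D → . C D x], [D → . num], [D → C . D x] }  — shift, reduce
  I3: { [D' → D .] }  — accept
  I4: { [D → num .] }  — reduce
  I5: { [C → C D .], [D → C D . x] }  — shift, reduce
  I6: { [D → C D x .] }  — reduce
  I7: { [C → . C D], [C → .], [F → ) . C] }  — reduce
  I8: { [C → . C D], [C → .], [C → C . D], [D → . ( F], [D → . C D x], [D → . num], [F → C .] }  — shift, 2 reduces
  I9: { [C → . C D], [C → .], [D → ( F .], [D → . ( F], [D → . C D x], [D → . num], [F → F . D num] }  — shift, 2 reduces
  I10: { [F → F D . num] }  — shift
  I11: { [F → F D num .] }  — reduce
  I12: { [C → C D .] }  — reduce
  I13: { [C → . C D], [C → .], [C → C . D], [D → . ( F], [D → . C D x], [D → . num], [F → ) C .] }  — shift, 2 reduces

I8 contains complete items [C → .], [F → C .] — reduce-reduce conflict.
I9 contains complete items [C → .], [D → ( F .] — reduce-reduce conflict.
I13 contains complete items [C → .], [F → ) C .] — reduce-reduce conflict.

Answer: Yes — I8: [C → .] vs [F → C .]; I9: [C → .] vs [D → ( F .]; I13: [C → .] vs [F → ) C .]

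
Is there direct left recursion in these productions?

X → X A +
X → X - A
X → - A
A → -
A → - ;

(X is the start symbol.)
Direct left recursion occurs when N → N α for some non-terminal N (the right-hand side begins with the left-hand side itself).

X → X A +: LEFT RECURSIVE (starts with X)
X → X - A: LEFT RECURSIVE (starts with X)
X → - A: starts with '-'
A → -: starts with '-'
A → - ;: starts with '-'

The grammar has direct left recursion on: X.

Answer: Yes, X is left-recursive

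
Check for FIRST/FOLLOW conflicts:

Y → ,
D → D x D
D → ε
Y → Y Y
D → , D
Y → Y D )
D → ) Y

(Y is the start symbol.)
Yes. D → D x D with FOLLOW(D) on { ')', 'x' }; D → ')' Y with FOLLOW(D) on { ')' }

A FIRST/FOLLOW conflict occurs when a non-terminal N has a nullable alternative N → β (β ⇒* ε) and another alternative N → α with FIRST(α) ∩ FOLLOW(N) ≠ ∅: on such a lookahead the parser cannot decide between expanding α and letting N vanish via β.

Nullable non-terminals: D.
FIRST sets used below: FIRST(D) = { ')', ',', 'x', ε }

D: nullable alternative(s) D → ε; FOLLOW(D) = { ')', 'x' }
  D → D x D: FIRST \ {ε} = { ')', ',', 'x' } — overlaps FOLLOW(D) on { ')', 'x' }: CONFLICT
  D → ε: FIRST \ {ε} = { } — this is the only nullable alternative, skip
  D → , D: FIRST \ {ε} = { ',' } — disjoint from FOLLOW(D)
  D → ) Y: FIRST \ {ε} = { ')' } — overlaps FOLLOW(D) on { ')' }: CONFLICT

Y has no nullable alternative, so no FIRST/FOLLOW check is needed there.

So the grammar has 2 FIRST/FOLLOW conflicts (marked CONFLICT above).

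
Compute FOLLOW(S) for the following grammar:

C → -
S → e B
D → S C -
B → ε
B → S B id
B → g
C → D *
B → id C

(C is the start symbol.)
{ '-', 'e', 'g', 'id' }

In D → S C -: S is followed by C '-', add FIRST(C '-') \ {ε} = { '-', 'e' }
In B → S B id: S is followed by B id, add FIRST(B id) \ {ε} = { 'e', 'g', 'id' }

Taking the union: FOLLOW(S) = { '-', 'e', 'g', 'id' }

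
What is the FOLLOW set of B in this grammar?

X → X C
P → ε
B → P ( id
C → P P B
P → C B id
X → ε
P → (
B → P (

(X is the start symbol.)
{ $, '(', 'id' }

To compute FOLLOW(B), find every occurrence of B on a right-hand side N → α B β: add FIRST(β) \ {ε}, and if β is empty or nullable also add FOLLOW(N). Iterate to a fixed point.

In C → P P B: B is at the end, add FOLLOW(C)
In P → C B id: B is followed by id, add FIRST(id) \ {ε} = { 'id' }

The FOLLOW sets referred to above (computed the same way, to a fixed point):
  FOLLOW(C) = { $, '(' }

Taking the union: FOLLOW(B) = { $, '(', 'id' }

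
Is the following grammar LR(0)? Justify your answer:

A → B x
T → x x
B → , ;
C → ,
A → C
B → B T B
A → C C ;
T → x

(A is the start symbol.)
No. Shift-reduce conflict between [C → , .] and [B → , . ;]

A grammar is LR(0) if no state in the canonical LR(0) collection has:
  - both a shift item (dot before a terminal) and a complete item (shift-reduce conflict), or
  - two or more complete items (reduce-reduce conflict; the accept item [A' → A .] counts as a complete item here).

Augment with A' → A and build the canonical LR(0) collection (I0 = CLOSURE({[A' → . A]}), then GOTO on every symbol after a dot until no new states appear). It has 15 states:
  I0: { [A → . B x], [A → . C C ;], [A → . C], [A' → . A], [B → . , ;], [B → . B T B], [C → . ,] }  — shift
  I1: { [B → , . ;], [C → , .] }  — shift, reduce
  I2: { [A' → A .] }  — accept
  I3: { [A → B . x], [B → B . T B], [T → . x x], [T → . x] }  — shift
  I4: { [A → C . C ;], [A → C .], [C → . ,] }  — shift, reduce
  I5: { [C → , .] }  — reduce
  I6: { [A → C C . ;] }  — shift
  I7: { [A → C C ; .] }  — reduce
  I8: { [B → . , ;], [B → . B T B], [B → B T . B] }  — shift
  I9: { [A → B x .], [T → x . x], [T → x .] }  — shift, 2 reduces
  I10: { [T → x x .] }  — reduce
  I11: { [B → , . ;] }  — shift
  I12: { [B → B . T B], [B → B T B .], [T → . x x], [T → . x] }  — shift, reduce
  I13: { [T → x . x], [T → x .] }  — shift, reduce
  I14: { [B → , ; .] }  — reduce

Conflict in state I1:
  Shift-reduce conflict between [C → , .] and [B → , . ;]
So the grammar is NOT LR(0).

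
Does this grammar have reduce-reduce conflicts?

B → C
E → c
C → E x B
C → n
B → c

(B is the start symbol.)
A reduce-reduce conflict occurs when an LR(0) state has two complete items [A → α .] and [B → β .] — both call for a reduction, and with no lookahead the parser cannot choose between them.

Augment with B' → B and build the canonical LR(0) collection (I0 = CLOSURE({[B' → . B]}), then GOTO on every symbol after a dot until no new states appear). It has 8 states:
  I0: { [B → . C], [B → . c], [B' → . B], [C → . E x B], [C → . n], [E → . c] }  — shift
  I1: { [B' → B .] }  — accept
  I2: { [B → C .] }  — reduce
  I3: { [C → E . x B] }  — shift
  I4: { [B → c .], [E → c .] }  — 2 reduces
  I5: { [C → n .] }  — reduce
  I6: { [B → . C], [B → . c], [C → . E x B], [C → . n], [C → E x . B], [E → . c] }  — shift
  I7: { [C → E x B .] }  — reduce

I4 contains complete items [B → c .], [E → c .] — reduce-reduce conflict.

Answer: Yes — I4: [B → c .] vs [E → c .]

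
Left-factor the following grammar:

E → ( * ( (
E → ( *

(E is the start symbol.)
E → ( * E'
E' → ( (
E' → ε

Left-factoring transforms A → αβ₁ | αβ₂ into A → αA' and A' → β₁ | β₂
(α is the longest common prefix among the alternatives). Repeat until
no nonterminal has two alternatives with a common prefix.

Round 1: E has alternatives sharing prefix '( *'. Introduce E': E → ( * E'
  Add: E' → ( (
  Add: E' → ε

No remaining common prefixes — done.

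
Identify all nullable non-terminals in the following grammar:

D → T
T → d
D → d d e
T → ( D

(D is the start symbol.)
None

There are no ε-productions, so no non-terminal can derive ε.
No non-terminals are nullable.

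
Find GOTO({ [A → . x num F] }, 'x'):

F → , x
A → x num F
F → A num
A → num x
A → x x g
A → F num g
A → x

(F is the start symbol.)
{ [A → x . num F] }

GOTO(I, 'x') = CLOSURE({ [A → αX.β] : [A → α.Xβ] ∈ I, X = 'x' })

Items with dot before 'x', with the dot advanced:
  [A → . x num F] → [A → x . num F]
Closure adds nothing (no advanced item has the dot before a non-terminal).

GOTO = { [A → x . num F] }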